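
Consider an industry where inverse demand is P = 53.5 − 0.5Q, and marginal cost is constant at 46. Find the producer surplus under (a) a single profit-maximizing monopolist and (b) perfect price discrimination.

The monopolist equates marginal revenue to marginal cost: 53.5 − Q = 46, so Q = 7.5. From demand, P = 49.75.
PS = (49.75 − 46)·7.5 = 28.125.
Under first-degree price discrimination the firm charges each unit its demand price and produces up to where P = MC, i.e. Q = 15. Consumer surplus is zero; producer surplus equals total surplus.
PS = ½·(53.5 − 46)·15 = 56.25.

Monopoly: PS = 28.125; Perfect PD: PS = 56.25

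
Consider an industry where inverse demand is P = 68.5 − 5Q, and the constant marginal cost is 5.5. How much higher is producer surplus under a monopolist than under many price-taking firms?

PS rises by 198.45

Under competition P = MC = 5.5, so Q = (68.5 − 5.5)/5 = 12.6.
PS = (5.5 − 5.5)·12.6 = 0.
The monopolist equates marginal revenue to marginal cost: 68.5 − 10Q = 5.5, so Q = 6.3. From demand, P = 37.
PS = (37 − 5.5)·6.3 = 198.45.
Change in producer surplus: 198.45 − 0 = 198.45.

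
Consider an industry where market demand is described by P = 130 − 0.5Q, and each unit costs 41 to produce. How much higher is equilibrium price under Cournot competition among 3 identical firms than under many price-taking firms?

P rises by 22.25

Perfect competition: P = MC = 41, so 130 − 0.5Q = 41 and Q = 178.
With 3 symmetric Cournot firms, each firm's FOC gives 130 − 2q = 41, so q = 44.5, Q = 3·44.5 = 133.5, and P = 63.25.
Change in equilibrium price: 63.25 − 41 = 22.25.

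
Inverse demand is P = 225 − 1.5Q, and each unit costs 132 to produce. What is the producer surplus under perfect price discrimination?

A perfectly discriminating monopolist sells every unit with P(Q) ≥ MC(Q), so output equals the competitive quantity Q = 62. Each buyer pays their reservation price, so CS = 0 and the firm captures all surplus.
PS = ½·(225 − 132)·62 = 2883.

PS = 2883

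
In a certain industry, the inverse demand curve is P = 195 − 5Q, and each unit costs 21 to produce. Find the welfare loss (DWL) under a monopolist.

DWL = 756.9

Competitive firms price at marginal cost: P = 21, giving Q = 34.8.
Monopoly sets MR = MC: 195 − 10Q = 21 ⇒ Q = 17.4, P = 195 − 5·17.4 = 108.
DWL is the triangle between Q = 17.4 and Q = 34.8: ½·(34.8 − 17.4)·(108 − 21) = 756.9.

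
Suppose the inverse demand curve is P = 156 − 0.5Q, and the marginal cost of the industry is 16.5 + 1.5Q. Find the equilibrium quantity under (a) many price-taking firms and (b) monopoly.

Competition: Q = 69.75; Monopoly: Q = 55.8

Competitive equilibrium sets price equal to marginal cost: 156 − 0.5Q = 16.5 + 1.5Q, so Q = 69.75 and P = 121.125.
The monopolist equates marginal revenue to marginal cost: 156 − Q = 16.5 + 1.5Q, so Q = 55.8. From demand, P = 128.1.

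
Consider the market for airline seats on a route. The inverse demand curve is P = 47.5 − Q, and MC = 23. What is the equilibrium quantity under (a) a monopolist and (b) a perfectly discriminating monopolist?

A monopolist chooses Q where MR = MC. MR = 47.5 − 2Q; setting this equal to 23 gives Q = 12.25 and P = 35.25.
A perfectly discriminating monopolist sells every unit with P(Q) ≥ MC(Q), so output equals the competitive quantity Q = 24.5. Each buyer pays their reservation price, so CS = 0 and the firm captures all surplus.

Monopoly: Q = 12.25; Perfect PD: Q = 24.5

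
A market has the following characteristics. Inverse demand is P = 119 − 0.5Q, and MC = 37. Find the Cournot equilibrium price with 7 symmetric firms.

P = 47.25

In a 7-firm Cournot equilibrium, symmetry and the first-order condition give q = (119 − 37)/(4) = 20.5. So Q = 143.5 and P = 47.25.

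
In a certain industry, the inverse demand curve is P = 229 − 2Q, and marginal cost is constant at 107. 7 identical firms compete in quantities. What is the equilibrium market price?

P = 122.25

Cournot with 7 identical firms: the symmetric best-response condition is 229 − 16q = 107. Each firm produces q = 7.625, total output Q = 53.375, price P = 122.25.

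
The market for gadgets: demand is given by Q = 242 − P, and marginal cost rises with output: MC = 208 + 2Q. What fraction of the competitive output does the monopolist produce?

Inverting demand: P = 242 − Q.
A monopolist chooses Q where MR = MC. MR = 242 − 2Q; setting this equal to 208 + 2Q gives Q = 8.5 and P = 233.5.
Under competition P = MC: 242 − Q = 208 + 2Q ⇒ Q = 34/3, P = 692/3.
Ratio Q_m/Q_c = 8.5/(34/3) = 0.75.

Q_m/Q_c = 0.75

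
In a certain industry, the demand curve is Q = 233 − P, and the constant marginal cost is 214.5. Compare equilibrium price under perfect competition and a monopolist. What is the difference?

Inverting demand: P = 233 − Q.
Perfect competition: P = MC = 214.5, so 233 − Q = 214.5 and Q = 18.5.
The monopolist equates marginal revenue to marginal cost: 233 − 2Q = 214.5, so Q = 9.25. From demand, P = 223.75.
Change in equilibrium price: 223.75 − 214.5 = 9.25.

Equilibrium price rises by 9.25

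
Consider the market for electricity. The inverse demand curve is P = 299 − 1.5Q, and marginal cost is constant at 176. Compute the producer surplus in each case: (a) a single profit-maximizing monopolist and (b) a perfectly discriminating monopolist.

The monopolist equates marginal revenue to marginal cost: 299 − 3Q = 176, so Q = 41. From demand, P = 237.5.
PS = (237.5 − 176)·41 = 2521.5.
Under first-degree price discrimination the firm charges each unit its demand price and produces up to where P = MC, i.e. Q = 82. Consumer surplus is zero; producer surplus equals total surplus.
PS = ½·(299 − 176)·82 = 5043.

Monopoly: PS = 2521.5; Perfect PD: PS = 5043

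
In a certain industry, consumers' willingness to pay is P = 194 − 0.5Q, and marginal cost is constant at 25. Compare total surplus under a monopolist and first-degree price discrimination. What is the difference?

The monopolist equates marginal revenue to marginal cost: 194 − Q = 25, so Q = 169. From demand, P = 109.5.
CS = ½·(194 − 109.5)·169 = 7140.25; PS = (109.5 − 25)·169 = 14280.5; TS = 21420.75.
A perfectly discriminating monopolist sells every unit with P(Q) ≥ MC(Q), so output equals the competitive quantity Q = 338. Each buyer pays their reservation price, so CS = 0 and the firm captures all surplus.
TS = 28561 (equal to competitive TS).
Change in total surplus: 28561 − 21420.75 = 7140.25.

TS rises by 7140.25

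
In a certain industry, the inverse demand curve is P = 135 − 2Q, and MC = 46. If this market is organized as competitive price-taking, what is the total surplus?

TS = 1980.25

Perfect competition: P = MC = 46, so 135 − 2Q = 46 and Q = 44.5.
CS = ½·(135 − 46)·44.5 = 1980.25; PS = (46 − 46)·44.5 = 0; TS = 1980.25.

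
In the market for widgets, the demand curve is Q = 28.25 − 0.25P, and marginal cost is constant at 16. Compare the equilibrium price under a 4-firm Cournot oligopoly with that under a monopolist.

Inverting demand: P = 113 − 4Q.
Cournot with 4 identical firms: the symmetric best-response condition is 113 − 20q = 16. Each firm produces q = 4.85, total output Q = 19.4, price P = 35.4.
A monopolist chooses Q where MR = MC. MR = 113 − 8Q; setting this equal to 16 gives Q = 12.125 and P = 64.5.

Cournot: P = 35.4; Monopoly: P = 64.5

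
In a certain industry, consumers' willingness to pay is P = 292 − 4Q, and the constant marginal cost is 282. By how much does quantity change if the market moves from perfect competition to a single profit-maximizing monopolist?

Q falls by 1.25

Competitive firms price at marginal cost: P = 282, giving Q = 2.5.
The monopolist equates marginal revenue to marginal cost: 292 − 8Q = 282, so Q = 1.25. From demand, P = 287.
Change in quantity: 1.25 − 2.5 = −1.25.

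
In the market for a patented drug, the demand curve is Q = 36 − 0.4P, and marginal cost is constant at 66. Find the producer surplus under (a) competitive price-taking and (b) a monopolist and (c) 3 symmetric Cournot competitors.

Competition: PS = 0; Monopoly: PS = 57.6; Cournot: PS = 43.2

Inverting demand: P = 90 − 2.5Q.
Under competition P = MC = 66, so Q = (90 − 66)/2.5 = 9.6.
PS = (66 − 66)·9.6 = 0.
A monopolist chooses Q where MR = MC. MR = 90 − 5Q; setting this equal to 66 gives Q = 4.8 and P = 78.
PS = (78 − 66)·4.8 = 57.6.
With 3 symmetric Cournot firms, each firm's FOC gives 90 − 10q = 66, so q = 2.4, Q = 3·2.4 = 7.2, and P = 72.
PS = (72 − 66)·7.2 = 43.2.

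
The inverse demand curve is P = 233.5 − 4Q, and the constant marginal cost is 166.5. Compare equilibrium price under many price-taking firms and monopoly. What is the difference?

Under competition P = MC = 166.5, so Q = (233.5 − 166.5)/4 = 16.75.
The monopolist equates marginal revenue to marginal cost: 233.5 − 8Q = 166.5, so Q = 8.375. From demand, P = 200.
Change in equilibrium price: 200 − 166.5 = 33.5.

Equilibrium price rises by 33.5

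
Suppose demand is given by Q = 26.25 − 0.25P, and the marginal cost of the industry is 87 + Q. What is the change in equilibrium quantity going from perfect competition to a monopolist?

Inverting demand: P = 105 − 4Q.
Competitive equilibrium sets price equal to marginal cost: 105 − 4Q = 87 + Q, so Q = 3.6 and P = 90.6.
Monopoly sets MR = MC: 105 − 8Q = 87 + Q ⇒ Q = 2, P = 105 − 4·2 = 97.
Change in equilibrium quantity: 2 − 3.6 = −1.6.

Q falls by 1.6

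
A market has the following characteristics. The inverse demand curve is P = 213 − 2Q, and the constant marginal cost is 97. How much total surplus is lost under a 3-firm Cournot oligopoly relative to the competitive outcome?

DWL = 210.25

Under competition P = MC = 97, so Q = (213 − 97)/2 = 58.
In a 3-firm Cournot equilibrium, symmetry and the first-order condition give q = (213 − 97)/(8) = 14.5. So Q = 43.5 and P = 126.
DWL is the triangle between Q = 43.5 and Q = 58: ½·(58 − 43.5)·(126 − 97) = 210.25.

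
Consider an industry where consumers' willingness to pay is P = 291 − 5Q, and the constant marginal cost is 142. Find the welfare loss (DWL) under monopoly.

Competitive firms price at marginal cost: P = 142, giving Q = 29.8.
The monopolist equates marginal revenue to marginal cost: 291 − 10Q = 142, so Q = 14.9. From demand, P = 216.5.
DWL is the triangle between Q = 14.9 and Q = 29.8: ½·(29.8 − 14.9)·(216.5 − 142) = 555.025.

DWL = 555.025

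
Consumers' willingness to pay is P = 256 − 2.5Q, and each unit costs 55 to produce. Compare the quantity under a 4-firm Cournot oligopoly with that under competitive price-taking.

Cournot: Q = 64.32; Competition: Q = 80.4

With 4 symmetric Cournot firms, each firm's FOC gives 256 − 12.5q = 55, so q = 16.08, Q = 4·16.08 = 64.32, and P = 95.2.
Competitive firms price at marginal cost: P = 55, giving Q = 80.4.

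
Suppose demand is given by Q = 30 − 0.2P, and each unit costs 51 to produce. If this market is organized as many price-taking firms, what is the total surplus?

Inverting demand: P = 150 − 5Q.
Under competition P = MC = 51, so Q = (150 − 51)/5 = 19.8.
CS = ½·(150 − 51)·19.8 = 980.1; PS = (51 − 51)·19.8 = 0; TS = 980.1.

TS = 980.1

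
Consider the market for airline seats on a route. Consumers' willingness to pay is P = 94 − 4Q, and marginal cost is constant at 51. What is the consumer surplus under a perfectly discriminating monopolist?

CS = 0

Under first-degree price discrimination the firm charges each unit its demand price and produces up to where P = MC, i.e. Q = 10.75. Consumer surplus is zero; producer surplus equals total surplus.
CS = 0.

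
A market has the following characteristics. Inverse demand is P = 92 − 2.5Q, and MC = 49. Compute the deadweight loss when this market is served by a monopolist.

Perfect competition: P = MC = 49, so 92 − 2.5Q = 49 and Q = 17.2.
A monopolist chooses Q where MR = MC. MR = 92 − 5Q; setting this equal to 49 gives Q = 8.6 and P = 70.5.
DWL is the triangle between Q = 8.6 and Q = 17.2: ½·(17.2 − 8.6)·(70.5 − 49) = 92.45.

DWL = 92.45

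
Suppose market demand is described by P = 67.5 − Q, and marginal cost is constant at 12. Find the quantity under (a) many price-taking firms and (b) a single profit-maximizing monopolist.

Competition: Q = 55.5; Monopoly: Q = 27.75

Competitive firms price at marginal cost: P = 12, giving Q = 55.5.
The monopolist equates marginal revenue to marginal cost: 67.5 − 2Q = 12, so Q = 27.75. From demand, P = 39.75.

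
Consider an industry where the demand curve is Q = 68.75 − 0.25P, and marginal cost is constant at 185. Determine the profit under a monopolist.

Inverting demand: P = 275 − 4Q.
A monopolist chooses Q where MR = MC. MR = 275 − 8Q; setting this equal to 185 gives Q = 11.25 and P = 230.
Profit = (230 − 185)·11.25 = 506.25.

Profit = 506.25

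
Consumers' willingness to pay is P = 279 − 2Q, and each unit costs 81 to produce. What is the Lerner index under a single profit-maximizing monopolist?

Lerner index = 0.55

Monopoly sets MR = MC: 279 − 4Q = 81 ⇒ Q = 49.5, P = 279 − 2·49.5 = 180.
Lerner index = (P − MC)/P = (180 − 81)/180 = 0.55.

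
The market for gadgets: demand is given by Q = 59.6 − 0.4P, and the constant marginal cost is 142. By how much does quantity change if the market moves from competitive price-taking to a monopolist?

Inverting demand: P = 149 − 2.5Q.
Perfect competition: P = MC = 142, so 149 − 2.5Q = 142 and Q = 2.8.
The monopolist equates marginal revenue to marginal cost: 149 − 5Q = 142, so Q = 1.4. From demand, P = 145.5.
Change in quantity: 1.4 − 2.8 = −1.4.

Quantity falls by 1.4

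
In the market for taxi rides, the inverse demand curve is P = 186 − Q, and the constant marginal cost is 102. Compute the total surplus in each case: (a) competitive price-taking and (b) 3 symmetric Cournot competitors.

Competitive firms price at marginal cost: P = 102, giving Q = 84.
CS = ½·(186 − 102)·84 = 3528; PS = (102 − 102)·84 = 0; TS = 3528.
With 3 symmetric Cournot firms, each firm's FOC gives 186 − 4q = 102, so q = 21, Q = 3·21 = 63, and P = 123.
CS = ½·(186 − 123)·63 = 1984.5; PS = (123 − 102)·63 = 1323; TS = 3307.5.

Competition: TS = 3528; Cournot: TS = 3307.5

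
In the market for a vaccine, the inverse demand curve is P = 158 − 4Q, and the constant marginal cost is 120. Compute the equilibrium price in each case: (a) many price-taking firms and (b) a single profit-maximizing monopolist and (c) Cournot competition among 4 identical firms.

Competition: P = 120; Monopoly: P = 139; Cournot: P = 127.6

Competitive firms price at marginal cost: P = 120, giving Q = 9.5.
A monopolist chooses Q where MR = MC. MR = 158 − 8Q; setting this equal to 120 gives Q = 4.75 and P = 139.
With 4 symmetric Cournot firms, each firm's FOC gives 158 − 20q = 120, so q = 1.9, Q = 4·1.9 = 7.6, and P = 127.6.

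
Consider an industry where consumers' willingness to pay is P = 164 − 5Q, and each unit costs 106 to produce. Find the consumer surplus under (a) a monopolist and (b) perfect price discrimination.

The monopolist equates marginal revenue to marginal cost: 164 − 10Q = 106, so Q = 5.8. From demand, P = 135.
CS = ½·(164 − 135)·5.8 = 84.1.
With perfect price discrimination, output is the efficient level Q = 11.6 (where demand meets MC), but every buyer pays their willingness to pay: CS = 0 and PS = total surplus.
CS = 0.

Monopoly: CS = 84.1; Perfect PD: CS = 0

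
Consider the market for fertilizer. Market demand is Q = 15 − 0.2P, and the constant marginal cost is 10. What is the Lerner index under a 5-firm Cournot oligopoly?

Inverting demand: P = 75 − 5Q.
With 5 symmetric Cournot firms, each firm's FOC gives 75 − 30q = 10, so q = 13/6, Q = 5·13/6 = 65/6, and P = 125/6.
Lerner index = (P − MC)/P = (125/6 − 10)/(125/6) = 0.52.

Lerner index = 0.52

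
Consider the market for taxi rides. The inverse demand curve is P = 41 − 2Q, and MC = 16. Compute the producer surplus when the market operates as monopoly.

A monopolist chooses Q where MR = MC. MR = 41 − 4Q; setting this equal to 16 gives Q = 6.25 and P = 28.5.
PS = (28.5 − 16)·6.25 = 78.125.

PS = 78.125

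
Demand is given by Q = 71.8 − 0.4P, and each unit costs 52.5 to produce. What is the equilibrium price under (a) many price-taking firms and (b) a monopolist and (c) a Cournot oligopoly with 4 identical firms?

Competition: P = 52.5; Monopoly: P = 116; Cournot: P = 77.9

Inverting demand: P = 179.5 − 2.5Q.
Competitive firms price at marginal cost: P = 52.5, giving Q = 50.8.
Monopoly sets MR = MC: 179.5 − 5Q = 52.5 ⇒ Q = 25.4, P = 179.5 − 2.5·25.4 = 116.
In a 4-firm Cournot equilibrium, symmetry and the first-order condition give q = (179.5 − 52.5)/(12.5) = 10.16. So Q = 40.64 and P = 77.9.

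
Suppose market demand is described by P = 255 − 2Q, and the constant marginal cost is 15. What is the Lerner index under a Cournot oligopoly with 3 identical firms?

Lerner index = 0.8

In a 3-firm Cournot equilibrium, symmetry and the first-order condition give q = (255 − 15)/(8) = 30. So Q = 90 and P = 75.
Lerner index = (P − MC)/P = (75 − 15)/75 = 0.8.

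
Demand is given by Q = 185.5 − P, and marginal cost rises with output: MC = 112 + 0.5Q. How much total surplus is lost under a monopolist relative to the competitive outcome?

DWL = 288.12

Inverting demand: P = 185.5 − Q.
Competitive equilibrium sets price equal to marginal cost: 185.5 − Q = 112 + 0.5Q, so Q = 49 and P = 136.5.
The monopolist equates marginal revenue to marginal cost: 185.5 − 2Q = 112 + 0.5Q, so Q = 29.4. From demand, P = 156.1.
CS = ½·(185.5 − 136.5)·49 = 1200.5; PS = (136.5·49 − 112·49 − ½·0.5·49²) = 600.25; TS = 1800.75.
CS = ½·(185.5 − 156.1)·29.4 = 432.18; PS = (156.1·29.4 − 112·29.4 − ½·0.5·29.4²) = 1080.45; TS = 1512.63.
DWL = 1800.75 − 1512.63 = 288.12.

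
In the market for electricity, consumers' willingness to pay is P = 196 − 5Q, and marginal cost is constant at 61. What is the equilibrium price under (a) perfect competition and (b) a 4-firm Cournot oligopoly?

Under competition P = MC = 61, so Q = (196 − 61)/5 = 27.
With 4 symmetric Cournot firms, each firm's FOC gives 196 − 25q = 61, so q = 5.4, Q = 4·5.4 = 21.6, and P = 88.

Competition: P = 61; Cournot: P = 88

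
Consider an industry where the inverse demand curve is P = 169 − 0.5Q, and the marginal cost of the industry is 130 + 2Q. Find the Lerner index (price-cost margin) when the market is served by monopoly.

The monopolist equates marginal revenue to marginal cost: 169 − Q = 130 + 2Q, so Q = 13. From demand, P = 162.5.
Lerner index = (P − MC)/P = (162.5 − 156)/162.5 = 0.04.

Lerner index = 0.04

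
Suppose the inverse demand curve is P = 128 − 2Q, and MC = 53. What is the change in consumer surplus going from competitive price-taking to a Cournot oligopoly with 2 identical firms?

Under competition P = MC = 53, so Q = (128 − 53)/2 = 37.5.
CS = ½·(128 − 53)·37.5 = 1406.25.
With 2 symmetric Cournot firms, each firm's FOC gives 128 − 6q = 53, so q = 12.5, Q = 2·12.5 = 25, and P = 78.
CS = ½·(128 − 78)·25 = 625.
Change in consumer surplus: 625 − 1406.25 = −781.25.

Consumer surplus falls by 781.25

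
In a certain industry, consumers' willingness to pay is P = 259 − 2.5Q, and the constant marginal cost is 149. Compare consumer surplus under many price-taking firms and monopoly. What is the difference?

Under competition P = MC = 149, so Q = (259 − 149)/2.5 = 44.
CS = ½·(259 − 149)·44 = 2420.
The monopolist equates marginal revenue to marginal cost: 259 − 5Q = 149, so Q = 22. From demand, P = 204.
CS = ½·(259 − 204)·22 = 605.
Change in consumer surplus: 605 − 2420 = −1815.

CS falls by 1815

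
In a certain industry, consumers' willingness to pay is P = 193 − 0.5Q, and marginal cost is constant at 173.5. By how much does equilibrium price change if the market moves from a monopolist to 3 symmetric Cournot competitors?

The monopolist equates marginal revenue to marginal cost: 193 − Q = 173.5, so Q = 19.5. From demand, P = 183.25.
Cournot with 3 identical firms: the symmetric best-response condition is 193 − 2q = 173.5. Each firm produces q = 9.75, total output Q = 29.25, price P = 178.375.
Change in equilibrium price: 178.375 − 183.25 = −4.875.

P falls by 4.875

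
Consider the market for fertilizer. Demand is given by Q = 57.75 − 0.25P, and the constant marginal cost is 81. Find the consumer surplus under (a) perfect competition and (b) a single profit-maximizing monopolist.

Inverting demand: P = 231 − 4Q.
Under competition P = MC = 81, so Q = (231 − 81)/4 = 37.5.
CS = ½·(231 − 81)·37.5 = 2812.5.
A monopolist chooses Q where MR = MC. MR = 231 − 8Q; setting this equal to 81 gives Q = 18.75 and P = 156.
CS = ½·(231 − 156)·18.75 = 703.125.

Competition: CS = 2812.5; Monopoly: CS = 703.125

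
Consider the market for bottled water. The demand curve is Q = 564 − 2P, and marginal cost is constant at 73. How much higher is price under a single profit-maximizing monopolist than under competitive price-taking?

Price rises by 104.5

Inverting demand: P = 282 − 0.5Q.
Under competition P = MC = 73, so Q = (282 − 73)/0.5 = 418.
The monopolist equates marginal revenue to marginal cost: 282 − Q = 73, so Q = 209. From demand, P = 177.5.
Change in price: 177.5 − 73 = 104.5.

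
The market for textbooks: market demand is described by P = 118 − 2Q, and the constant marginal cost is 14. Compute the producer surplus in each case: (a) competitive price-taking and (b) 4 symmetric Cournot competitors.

Competition: PS = 0; Cournot: PS = 865.28

Competitive firms price at marginal cost: P = 14, giving Q = 52.
PS = (14 − 14)·52 = 0.
Cournot with 4 identical firms: the symmetric best-response condition is 118 − 10q = 14. Each firm produces q = 10.4, total output Q = 41.6, price P = 34.8.
PS = (34.8 − 14)·41.6 = 865.28.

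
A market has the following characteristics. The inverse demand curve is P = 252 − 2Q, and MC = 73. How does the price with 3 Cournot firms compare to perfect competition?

Cournot: P = 117.75; Competition: P = 73

In a 3-firm Cournot equilibrium, symmetry and the first-order condition give q = (252 − 73)/(8) = 22.375. So Q = 67.125 and P = 117.75.
Under competition P = MC = 73, so Q = (252 − 73)/2 = 89.5.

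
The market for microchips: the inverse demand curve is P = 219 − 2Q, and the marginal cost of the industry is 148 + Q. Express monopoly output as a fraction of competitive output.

Q_m/Q_c = 0.6

The monopolist equates marginal revenue to marginal cost: 219 − 4Q = 148 + Q, so Q = 14.2. From demand, P = 190.6.
Competitive equilibrium sets price equal to marginal cost: 219 − 2Q = 148 + Q, so Q = 71/3 and P = 515/3.
Ratio Q_m/Q_c = 14.2/(71/3) = 0.6.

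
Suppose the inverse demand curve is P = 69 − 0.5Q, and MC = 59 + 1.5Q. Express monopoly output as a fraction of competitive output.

Q_m/Q_c = 0.8

A monopolist chooses Q where MR = MC. MR = 69 − Q; setting this equal to 59 + 1.5Q gives Q = 4 and P = 67.
Competitive equilibrium sets price equal to marginal cost: 69 − 0.5Q = 59 + 1.5Q, so Q = 5 and P = 66.5.
Ratio Q_m/Q_c = 4/5 = 0.8.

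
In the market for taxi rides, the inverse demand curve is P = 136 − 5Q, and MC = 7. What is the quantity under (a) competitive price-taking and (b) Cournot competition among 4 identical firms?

Competition: Q = 25.8; Cournot: Q = 20.64

Competitive firms price at marginal cost: P = 7, giving Q = 25.8.
With 4 symmetric Cournot firms, each firm's FOC gives 136 − 25q = 7, so q = 5.16, Q = 4·5.16 = 20.64, and P = 32.8.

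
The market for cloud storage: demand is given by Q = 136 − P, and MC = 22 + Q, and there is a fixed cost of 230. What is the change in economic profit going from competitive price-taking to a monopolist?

Inverting demand: P = 136 − Q.
Under competition P = MC: 136 − Q = 22 + Q ⇒ Q = 57, P = 79.
Profit = 79·57 − (22·57 + ½·1·57²) − 230 = 1394.5.
A monopolist chooses Q where MR = MC. MR = 136 − 2Q; setting this equal to 22 + Q gives Q = 38 and P = 98.
Profit = 98·38 − (22·38 + ½·1·38²) − 230 = 1936.
Change in economic profit: 1936 − 1394.5 = 541.5.

π rises by 541.5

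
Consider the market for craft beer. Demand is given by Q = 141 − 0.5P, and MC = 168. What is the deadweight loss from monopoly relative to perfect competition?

DWL = 812.25

Inverting demand: P = 282 − 2Q.
Competitive firms price at marginal cost: P = 168, giving Q = 57.
Monopoly sets MR = MC: 282 − 4Q = 168 ⇒ Q = 28.5, P = 282 − 2·28.5 = 225.
DWL is the triangle between Q = 28.5 and Q = 57: ½·(57 − 28.5)·(225 − 168) = 812.25.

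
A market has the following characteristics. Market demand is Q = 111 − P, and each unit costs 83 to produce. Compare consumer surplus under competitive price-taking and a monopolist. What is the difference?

Consumer surplus falls by 294

Inverting demand: P = 111 − Q.
Under competition P = MC = 83, so Q = (111 − 83)/1 = 28.
CS = ½·(111 − 83)·28 = 392.
A monopolist chooses Q where MR = MC. MR = 111 − 2Q; setting this equal to 83 gives Q = 14 and P = 97.
CS = ½·(111 − 97)·14 = 98.
Change in consumer surplus: 98 − 392 = −294.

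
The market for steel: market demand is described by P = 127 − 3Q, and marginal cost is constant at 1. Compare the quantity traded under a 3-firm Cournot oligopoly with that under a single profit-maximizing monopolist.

Cournot: Q = 31.5; Monopoly: Q = 21

Cournot with 3 identical firms: the symmetric best-response condition is 127 − 12q = 1. Each firm produces q = 10.5, total output Q = 31.5, price P = 32.5.
A monopolist chooses Q where MR = MC. MR = 127 − 6Q; setting this equal to 1 gives Q = 21 and P = 64.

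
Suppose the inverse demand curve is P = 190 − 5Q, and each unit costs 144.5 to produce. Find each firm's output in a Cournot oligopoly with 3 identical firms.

q_i = 2.275

With 3 symmetric Cournot firms, each firm's FOC gives 190 − 20q = 144.5, so q = 2.275, Q = 3·2.275 = 6.825, and P = 155.875.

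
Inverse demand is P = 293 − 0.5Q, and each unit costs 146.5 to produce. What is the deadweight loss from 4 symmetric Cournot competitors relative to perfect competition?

DWL = 858.49

Under competition P = MC = 146.5, so Q = (293 − 146.5)/0.5 = 293.
In a 4-firm Cournot equilibrium, symmetry and the first-order condition give q = (293 − 146.5)/(2.5) = 58.6. So Q = 234.4 and P = 175.8.
DWL is the triangle between Q = 234.4 and Q = 293: ½·(293 − 234.4)·(175.8 − 146.5) = 858.49.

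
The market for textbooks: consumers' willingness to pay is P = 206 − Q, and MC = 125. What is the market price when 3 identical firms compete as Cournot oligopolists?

P = 145.25

With 3 symmetric Cournot firms, each firm's FOC gives 206 − 4q = 125, so q = 20.25, Q = 3·20.25 = 60.75, and P = 145.25.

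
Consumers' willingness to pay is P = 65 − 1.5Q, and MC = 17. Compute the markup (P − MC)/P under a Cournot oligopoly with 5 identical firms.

Lerner index = 0.32

Cournot with 5 identical firms: the symmetric best-response condition is 65 − 9q = 17. Each firm produces q = 16/3, total output Q = 80/3, price P = 25.
Lerner index = (P − MC)/P = (25 − 17)/25 = 0.32.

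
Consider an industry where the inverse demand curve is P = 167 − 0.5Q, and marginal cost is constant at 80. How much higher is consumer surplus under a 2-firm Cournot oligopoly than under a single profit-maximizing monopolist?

Consumer surplus rises by 1471.75

The monopolist equates marginal revenue to marginal cost: 167 − Q = 80, so Q = 87. From demand, P = 123.5.
CS = ½·(167 − 123.5)·87 = 1892.25.
In a 2-firm Cournot equilibrium, symmetry and the first-order condition give q = (167 − 80)/(1.5) = 58. So Q = 116 and P = 109.
CS = ½·(167 − 109)·116 = 3364.
Change in consumer surplus: 3364 − 1892.25 = 1471.75.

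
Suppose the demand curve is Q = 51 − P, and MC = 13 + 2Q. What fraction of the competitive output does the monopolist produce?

Inverting demand: P = 51 − Q.
Monopoly sets MR = MC: 51 − 2Q = 13 + 2Q ⇒ Q = 9.5, P = 51 − 9.5 = 41.5.
Under competition P = MC: 51 − Q = 13 + 2Q ⇒ Q = 38/3, P = 115/3.
Ratio Q_m/Q_c = 9.5/(38/3) = 0.75.

Q_m/Q_c = 0.75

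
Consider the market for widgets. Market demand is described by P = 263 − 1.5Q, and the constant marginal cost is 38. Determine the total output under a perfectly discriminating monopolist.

Under first-degree price discrimination the firm charges each unit its demand price and produces up to where P = MC, i.e. Q = 150. Consumer surplus is zero; producer surplus equals total surplus.

Q = 150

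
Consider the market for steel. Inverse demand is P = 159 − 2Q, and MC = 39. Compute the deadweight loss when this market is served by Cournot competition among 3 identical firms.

Perfect competition: P = MC = 39, so 159 − 2Q = 39 and Q = 60.
With 3 symmetric Cournot firms, each firm's FOC gives 159 − 8q = 39, so q = 15, Q = 3·15 = 45, and P = 69.
DWL is the triangle between Q = 45 and Q = 60: ½·(60 − 45)·(69 − 39) = 225.

DWL = 225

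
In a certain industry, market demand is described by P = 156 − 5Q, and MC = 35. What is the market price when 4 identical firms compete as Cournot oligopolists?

With 4 symmetric Cournot firms, each firm's FOC gives 156 − 25q = 35, so q = 4.84, Q = 4·4.84 = 19.36, and P = 59.2.

P = 59.2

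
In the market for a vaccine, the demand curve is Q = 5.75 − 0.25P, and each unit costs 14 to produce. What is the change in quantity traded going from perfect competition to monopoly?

Inverting demand: P = 23 − 4Q.
Competitive firms price at marginal cost: P = 14, giving Q = 2.25.
The monopolist equates marginal revenue to marginal cost: 23 − 8Q = 14, so Q = 1.125. From demand, P = 18.5.
Change in quantity traded: 1.125 − 2.25 = −1.125.

Q falls by 1.125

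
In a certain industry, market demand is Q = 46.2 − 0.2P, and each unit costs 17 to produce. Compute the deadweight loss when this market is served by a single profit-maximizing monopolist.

Inverting demand: P = 231 − 5Q.
Competitive firms price at marginal cost: P = 17, giving Q = 42.8.
The monopolist equates marginal revenue to marginal cost: 231 − 10Q = 17, so Q = 21.4. From demand, P = 124.
DWL is the triangle between Q = 21.4 and Q = 42.8: ½·(42.8 − 21.4)·(124 − 17) = 1144.9.

DWL = 1144.9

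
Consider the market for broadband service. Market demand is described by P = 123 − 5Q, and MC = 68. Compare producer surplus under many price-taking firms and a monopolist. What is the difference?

Perfect competition: P = MC = 68, so 123 − 5Q = 68 and Q = 11.
PS = (68 − 68)·11 = 0.
Monopoly sets MR = MC: 123 − 10Q = 68 ⇒ Q = 5.5, P = 123 − 5·5.5 = 95.5.
PS = (95.5 − 68)·5.5 = 151.25.
Change in producer surplus: 151.25 − 0 = 151.25.

Producer surplus rises by 151.25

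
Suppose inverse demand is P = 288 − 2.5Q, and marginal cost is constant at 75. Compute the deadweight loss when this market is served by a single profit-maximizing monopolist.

Under competition P = MC = 75, so Q = (288 − 75)/2.5 = 85.2.
A monopolist chooses Q where MR = MC. MR = 288 − 5Q; setting this equal to 75 gives Q = 42.6 and P = 181.5.
DWL is the triangle between Q = 42.6 and Q = 85.2: ½·(85.2 − 42.6)·(181.5 − 75) = 2268.45.

DWL = 2268.45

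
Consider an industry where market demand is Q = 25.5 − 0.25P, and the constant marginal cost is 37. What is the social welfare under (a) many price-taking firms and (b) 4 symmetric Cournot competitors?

Inverting demand: P = 102 − 4Q.
Competitive firms price at marginal cost: P = 37, giving Q = 16.25.
CS = ½·(102 − 37)·16.25 = 528.125; PS = (37 − 37)·16.25 = 0; TS = 528.125.
Cournot with 4 identical firms: the symmetric best-response condition is 102 − 20q = 37. Each firm produces q = 3.25, total output Q = 13, price P = 50.
CS = ½·(102 − 50)·13 = 338; PS = (50 − 37)·13 = 169; TS = 507.

Competition: TS = 528.125; Cournot: TS = 507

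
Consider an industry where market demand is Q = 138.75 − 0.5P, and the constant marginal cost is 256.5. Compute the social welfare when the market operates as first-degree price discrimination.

Inverting demand: P = 277.5 − 2Q.
With perfect price discrimination, output is the efficient level Q = 10.5 (where demand meets MC), but every buyer pays their willingness to pay: CS = 0 and PS = total surplus.
TS = 110.25 (equal to competitive TS).

TS = 110.25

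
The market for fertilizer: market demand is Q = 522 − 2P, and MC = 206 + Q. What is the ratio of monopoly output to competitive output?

Inverting demand: P = 261 − 0.5Q.
A monopolist chooses Q where MR = MC. MR = 261 − Q; setting this equal to 206 + Q gives Q = 27.5 and P = 247.25.
Under competition P = MC: 261 − 0.5Q = 206 + Q ⇒ Q = 110/3, P = 728/3.
Ratio Q_m/Q_c = 27.5/(110/3) = 0.75.

Q_m/Q_c = 0.75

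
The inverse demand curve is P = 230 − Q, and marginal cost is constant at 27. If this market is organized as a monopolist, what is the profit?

The monopolist equates marginal revenue to marginal cost: 230 − 2Q = 27, so Q = 101.5. From demand, P = 128.5.
Profit = (128.5 − 27)·101.5 = 10302.25.

Profit = 10302.25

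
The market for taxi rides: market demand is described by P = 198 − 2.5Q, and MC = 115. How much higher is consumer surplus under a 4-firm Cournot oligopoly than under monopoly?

The monopolist equates marginal revenue to marginal cost: 198 − 5Q = 115, so Q = 16.6. From demand, P = 156.5.
CS = ½·(198 − 156.5)·16.6 = 344.45.
With 4 symmetric Cournot firms, each firm's FOC gives 198 − 12.5q = 115, so q = 6.64, Q = 4·6.64 = 26.56, and P = 131.6.
CS = ½·(198 − 131.6)·26.56 = 881.792.
Change in consumer surplus: 881.792 − 344.45 = 537.342.

CS rises by 537.342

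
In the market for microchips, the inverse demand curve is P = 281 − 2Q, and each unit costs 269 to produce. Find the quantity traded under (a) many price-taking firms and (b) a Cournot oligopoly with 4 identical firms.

Competition: Q = 6; Cournot: Q = 4.8

Perfect competition: P = MC = 269, so 281 − 2Q = 269 and Q = 6.
In a 4-firm Cournot equilibrium, symmetry and the first-order condition give q = (281 − 269)/(10) = 1.2. So Q = 4.8 and P = 271.4.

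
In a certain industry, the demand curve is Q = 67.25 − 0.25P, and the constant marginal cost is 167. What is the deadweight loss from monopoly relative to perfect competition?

DWL = 325.125

Inverting demand: P = 269 − 4Q.
Perfect competition: P = MC = 167, so 269 − 4Q = 167 and Q = 25.5.
A monopolist chooses Q where MR = MC. MR = 269 − 8Q; setting this equal to 167 gives Q = 12.75 and P = 218.
DWL is the triangle between Q = 12.75 and Q = 25.5: ½·(25.5 − 12.75)·(218 − 167) = 325.125.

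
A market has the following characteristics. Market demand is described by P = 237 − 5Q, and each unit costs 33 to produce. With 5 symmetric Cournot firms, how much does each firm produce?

q_i = 6.8

Cournot with 5 identical firms: the symmetric best-response condition is 237 − 30q = 33. Each firm produces q = 6.8, total output Q = 34, price P = 67.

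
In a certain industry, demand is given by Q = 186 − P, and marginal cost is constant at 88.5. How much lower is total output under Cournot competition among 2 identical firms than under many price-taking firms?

Q falls by 32.5

Inverting demand: P = 186 − Q.
Perfect competition: P = MC = 88.5, so 186 − Q = 88.5 and Q = 97.5.
In a 2-firm Cournot equilibrium, symmetry and the first-order condition give q = (186 − 88.5)/(3) = 32.5. So Q = 65 and P = 121.
Change in total output: 65 − 97.5 = −32.5.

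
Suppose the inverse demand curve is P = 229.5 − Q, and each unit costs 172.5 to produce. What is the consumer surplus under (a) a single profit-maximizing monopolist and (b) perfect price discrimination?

A monopolist chooses Q where MR = MC. MR = 229.5 − 2Q; setting this equal to 172.5 gives Q = 28.5 and P = 201.
CS = ½·(229.5 − 201)·28.5 = 406.125.
With perfect price discrimination, output is the efficient level Q = 57 (where demand meets MC), but every buyer pays their willingness to pay: CS = 0 and PS = total surplus.
CS = 0.

Monopoly: CS = 406.125; Perfect PD: CS = 0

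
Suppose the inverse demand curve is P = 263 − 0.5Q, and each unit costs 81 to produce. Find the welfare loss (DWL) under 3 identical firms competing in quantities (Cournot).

Perfect competition: P = MC = 81, so 263 − 0.5Q = 81 and Q = 364.
With 3 symmetric Cournot firms, each firm's FOC gives 263 − 2q = 81, so q = 91, Q = 3·91 = 273, and P = 126.5.
DWL is the triangle between Q = 273 and Q = 364: ½·(364 − 273)·(126.5 − 81) = 2070.25.

DWL = 2070.25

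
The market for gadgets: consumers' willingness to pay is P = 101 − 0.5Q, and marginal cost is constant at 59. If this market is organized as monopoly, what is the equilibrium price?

P = 80

A monopolist chooses Q where MR = MC. MR = 101 − Q; setting this equal to 59 gives Q = 42 and P = 80.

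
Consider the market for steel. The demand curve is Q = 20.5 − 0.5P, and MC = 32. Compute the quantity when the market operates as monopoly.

Inverting demand: P = 41 − 2Q.
The monopolist equates marginal revenue to marginal cost: 41 − 4Q = 32, so Q = 2.25. From demand, P = 36.5.

Q = 2.25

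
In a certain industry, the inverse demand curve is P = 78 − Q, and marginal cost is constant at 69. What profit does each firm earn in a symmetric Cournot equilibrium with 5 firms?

π_i = 2.25

With 5 symmetric Cournot firms, each firm's FOC gives 78 − 6q = 69, so q = 1.5, Q = 5·1.5 = 7.5, and P = 70.5.
Each firm's profit = (70.5 − 69)·1.5 = 2.25.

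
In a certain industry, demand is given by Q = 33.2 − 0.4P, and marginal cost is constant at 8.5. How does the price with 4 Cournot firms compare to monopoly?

Inverting demand: P = 83 − 2.5Q.
In a 4-firm Cournot equilibrium, symmetry and the first-order condition give q = (83 − 8.5)/(12.5) = 5.96. So Q = 23.84 and P = 23.4.
The monopolist equates marginal revenue to marginal cost: 83 − 5Q = 8.5, so Q = 14.9. From demand, P = 45.75.

Cournot: P = 23.4; Monopoly: P = 45.75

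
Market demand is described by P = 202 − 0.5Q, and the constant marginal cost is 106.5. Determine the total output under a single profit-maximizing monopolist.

Q = 95.5

Monopoly sets MR = MC: 202 − Q = 106.5 ⇒ Q = 95.5, P = 202 − 0.5·95.5 = 154.25.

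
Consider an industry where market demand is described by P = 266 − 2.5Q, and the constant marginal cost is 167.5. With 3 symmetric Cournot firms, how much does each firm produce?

q_i = 9.85

With 3 symmetric Cournot firms, each firm's FOC gives 266 − 10q = 167.5, so q = 9.85, Q = 3·9.85 = 29.55, and P = 192.125.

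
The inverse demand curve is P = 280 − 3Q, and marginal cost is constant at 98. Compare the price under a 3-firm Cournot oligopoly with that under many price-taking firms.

Cournot: P = 143.5; Competition: P = 98

In a 3-firm Cournot equilibrium, symmetry and the first-order condition give q = (280 − 98)/(12) = 91/6. So Q = 45.5 and P = 143.5.
Perfect competition: P = MC = 98, so 280 − 3Q = 98 and Q = 182/3.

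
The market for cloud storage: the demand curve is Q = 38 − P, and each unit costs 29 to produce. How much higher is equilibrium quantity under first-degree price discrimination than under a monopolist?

Inverting demand: P = 38 − Q.
A monopolist chooses Q where MR = MC. MR = 38 − 2Q; setting this equal to 29 gives Q = 4.5 and P = 33.5.
With perfect price discrimination, output is the efficient level Q = 9 (where demand meets MC), but every buyer pays their willingness to pay: CS = 0 and PS = total surplus.
Change in equilibrium quantity: 9 − 4.5 = 4.5.

Q rises by 4.5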